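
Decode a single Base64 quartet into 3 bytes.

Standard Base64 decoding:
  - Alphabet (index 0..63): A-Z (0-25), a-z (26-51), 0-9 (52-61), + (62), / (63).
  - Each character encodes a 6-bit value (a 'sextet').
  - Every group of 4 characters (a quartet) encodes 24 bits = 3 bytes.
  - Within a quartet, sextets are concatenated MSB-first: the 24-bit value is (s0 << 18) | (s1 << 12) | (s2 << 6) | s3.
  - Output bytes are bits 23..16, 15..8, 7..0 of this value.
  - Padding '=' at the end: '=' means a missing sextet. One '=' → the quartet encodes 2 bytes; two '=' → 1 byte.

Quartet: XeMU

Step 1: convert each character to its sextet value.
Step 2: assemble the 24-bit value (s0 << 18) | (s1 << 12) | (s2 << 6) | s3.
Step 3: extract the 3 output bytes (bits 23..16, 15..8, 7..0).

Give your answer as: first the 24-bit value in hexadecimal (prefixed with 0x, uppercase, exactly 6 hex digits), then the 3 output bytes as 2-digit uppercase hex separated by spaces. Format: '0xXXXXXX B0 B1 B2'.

Sextets: X=23, e=30, M=12, U=20
24-bit: (23<<18) | (30<<12) | (12<<6) | 20
      = 0x5C0000 | 0x01E000 | 0x000300 | 0x000014
      = 0x5DE314
Bytes: (v>>16)&0xFF=5D, (v>>8)&0xFF=E3, v&0xFF=14

Answer: 0x5DE314 5D E3 14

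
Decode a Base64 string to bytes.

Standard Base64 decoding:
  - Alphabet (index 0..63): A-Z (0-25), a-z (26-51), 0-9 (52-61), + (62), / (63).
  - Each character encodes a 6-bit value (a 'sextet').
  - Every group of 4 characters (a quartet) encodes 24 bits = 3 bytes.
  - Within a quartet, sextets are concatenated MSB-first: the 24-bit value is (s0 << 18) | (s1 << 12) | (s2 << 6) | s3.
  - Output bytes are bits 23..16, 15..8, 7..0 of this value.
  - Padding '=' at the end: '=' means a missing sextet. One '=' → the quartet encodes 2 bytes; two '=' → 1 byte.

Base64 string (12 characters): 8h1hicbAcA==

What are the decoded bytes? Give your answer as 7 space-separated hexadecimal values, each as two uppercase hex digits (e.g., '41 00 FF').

After char 0 ('8'=60): chars_in_quartet=1 acc=0x3C bytes_emitted=0
After char 1 ('h'=33): chars_in_quartet=2 acc=0xF21 bytes_emitted=0
After char 2 ('1'=53): chars_in_quartet=3 acc=0x3C875 bytes_emitted=0
After char 3 ('h'=33): chars_in_quartet=4 acc=0xF21D61 -> emit F2 1D 61, reset; bytes_emitted=3
After char 4 ('i'=34): chars_in_quartet=1 acc=0x22 bytes_emitted=3
After char 5 ('c'=28): chars_in_quartet=2 acc=0x89C bytes_emitted=3
After char 6 ('b'=27): chars_in_quartet=3 acc=0x2271B bytes_emitted=3
After char 7 ('A'=0): chars_in_quartet=4 acc=0x89C6C0 -> emit 89 C6 C0, reset; bytes_emitted=6
After char 8 ('c'=28): chars_in_quartet=1 acc=0x1C bytes_emitted=6
After char 9 ('A'=0): chars_in_quartet=2 acc=0x700 bytes_emitted=6
Padding '==': partial quartet acc=0x700 -> emit 70; bytes_emitted=7

Answer: F2 1D 61 89 C6 C0 70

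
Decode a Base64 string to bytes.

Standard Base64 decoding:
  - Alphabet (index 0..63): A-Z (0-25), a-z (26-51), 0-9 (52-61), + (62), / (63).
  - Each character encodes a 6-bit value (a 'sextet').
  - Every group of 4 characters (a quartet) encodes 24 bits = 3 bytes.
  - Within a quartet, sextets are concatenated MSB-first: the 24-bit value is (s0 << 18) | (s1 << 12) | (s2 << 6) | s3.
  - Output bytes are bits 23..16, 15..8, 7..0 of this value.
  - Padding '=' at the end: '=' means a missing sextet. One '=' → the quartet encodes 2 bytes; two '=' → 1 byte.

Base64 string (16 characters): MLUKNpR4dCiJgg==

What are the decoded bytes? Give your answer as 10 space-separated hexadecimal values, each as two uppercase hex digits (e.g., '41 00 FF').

Answer: 30 B5 0A 36 94 78 74 28 89 82

Derivation:
After char 0 ('M'=12): chars_in_quartet=1 acc=0xC bytes_emitted=0
After char 1 ('L'=11): chars_in_quartet=2 acc=0x30B bytes_emitted=0
After char 2 ('U'=20): chars_in_quartet=3 acc=0xC2D4 bytes_emitted=0
After char 3 ('K'=10): chars_in_quartet=4 acc=0x30B50A -> emit 30 B5 0A, reset; bytes_emitted=3
After char 4 ('N'=13): chars_in_quartet=1 acc=0xD bytes_emitted=3
After char 5 ('p'=41): chars_in_quartet=2 acc=0x369 bytes_emitted=3
After char 6 ('R'=17): chars_in_quartet=3 acc=0xDA51 bytes_emitted=3
After char 7 ('4'=56): chars_in_quartet=4 acc=0x369478 -> emit 36 94 78, reset; bytes_emitted=6
After char 8 ('d'=29): chars_in_quartet=1 acc=0x1D bytes_emitted=6
After char 9 ('C'=2): chars_in_quartet=2 acc=0x742 bytes_emitted=6
After char 10 ('i'=34): chars_in_quartet=3 acc=0x1D0A2 bytes_emitted=6
After char 11 ('J'=9): chars_in_quartet=4 acc=0x742889 -> emit 74 28 89, reset; bytes_emitted=9
After char 12 ('g'=32): chars_in_quartet=1 acc=0x20 bytes_emitted=9
After char 13 ('g'=32): chars_in_quartet=2 acc=0x820 bytes_emitted=9
Padding '==': partial quartet acc=0x820 -> emit 82; bytes_emitted=10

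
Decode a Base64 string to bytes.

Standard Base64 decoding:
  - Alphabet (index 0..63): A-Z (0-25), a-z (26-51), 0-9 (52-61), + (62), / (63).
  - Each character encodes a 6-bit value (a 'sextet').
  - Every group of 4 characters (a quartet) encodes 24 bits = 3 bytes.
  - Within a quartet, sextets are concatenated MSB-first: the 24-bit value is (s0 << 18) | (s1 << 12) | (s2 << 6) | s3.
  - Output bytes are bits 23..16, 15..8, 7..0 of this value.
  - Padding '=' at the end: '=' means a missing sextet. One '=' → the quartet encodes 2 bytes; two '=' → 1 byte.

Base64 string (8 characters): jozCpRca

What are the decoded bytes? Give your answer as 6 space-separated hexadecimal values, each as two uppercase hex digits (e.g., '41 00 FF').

After char 0 ('j'=35): chars_in_quartet=1 acc=0x23 bytes_emitted=0
After char 1 ('o'=40): chars_in_quartet=2 acc=0x8E8 bytes_emitted=0
After char 2 ('z'=51): chars_in_quartet=3 acc=0x23A33 bytes_emitted=0
After char 3 ('C'=2): chars_in_quartet=4 acc=0x8E8CC2 -> emit 8E 8C C2, reset; bytes_emitted=3
After char 4 ('p'=41): chars_in_quartet=1 acc=0x29 bytes_emitted=3
After char 5 ('R'=17): chars_in_quartet=2 acc=0xA51 bytes_emitted=3
After char 6 ('c'=28): chars_in_quartet=3 acc=0x2945C bytes_emitted=3
After char 7 ('a'=26): chars_in_quartet=4 acc=0xA5171A -> emit A5 17 1A, reset; bytes_emitted=6

Answer: 8E 8C C2 A5 17 1A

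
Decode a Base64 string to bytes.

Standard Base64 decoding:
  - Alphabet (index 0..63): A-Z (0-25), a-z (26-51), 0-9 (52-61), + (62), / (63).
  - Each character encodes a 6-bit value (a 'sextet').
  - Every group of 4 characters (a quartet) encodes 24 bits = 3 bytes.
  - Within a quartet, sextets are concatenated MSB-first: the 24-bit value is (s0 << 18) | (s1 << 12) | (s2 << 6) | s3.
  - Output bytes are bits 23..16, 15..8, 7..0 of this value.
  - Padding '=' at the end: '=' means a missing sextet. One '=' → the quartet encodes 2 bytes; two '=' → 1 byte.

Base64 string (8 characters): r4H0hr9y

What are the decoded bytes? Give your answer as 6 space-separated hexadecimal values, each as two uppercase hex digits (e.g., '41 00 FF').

Answer: AF 81 F4 86 BF 72

Derivation:
After char 0 ('r'=43): chars_in_quartet=1 acc=0x2B bytes_emitted=0
After char 1 ('4'=56): chars_in_quartet=2 acc=0xAF8 bytes_emitted=0
After char 2 ('H'=7): chars_in_quartet=3 acc=0x2BE07 bytes_emitted=0
After char 3 ('0'=52): chars_in_quartet=4 acc=0xAF81F4 -> emit AF 81 F4, reset; bytes_emitted=3
After char 4 ('h'=33): chars_in_quartet=1 acc=0x21 bytes_emitted=3
After char 5 ('r'=43): chars_in_quartet=2 acc=0x86B bytes_emitted=3
After char 6 ('9'=61): chars_in_quartet=3 acc=0x21AFD bytes_emitted=3
After char 7 ('y'=50): chars_in_quartet=4 acc=0x86BF72 -> emit 86 BF 72, reset; bytes_emitted=6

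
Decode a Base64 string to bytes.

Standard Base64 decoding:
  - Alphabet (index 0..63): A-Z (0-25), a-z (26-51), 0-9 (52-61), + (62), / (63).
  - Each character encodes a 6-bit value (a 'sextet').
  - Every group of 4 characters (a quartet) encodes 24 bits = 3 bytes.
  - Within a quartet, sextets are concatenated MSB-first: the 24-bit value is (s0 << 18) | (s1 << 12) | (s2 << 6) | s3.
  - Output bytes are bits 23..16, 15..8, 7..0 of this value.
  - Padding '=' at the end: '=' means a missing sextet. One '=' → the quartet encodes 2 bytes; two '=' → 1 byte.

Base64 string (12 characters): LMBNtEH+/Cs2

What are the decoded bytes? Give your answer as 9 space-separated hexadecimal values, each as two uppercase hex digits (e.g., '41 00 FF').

After char 0 ('L'=11): chars_in_quartet=1 acc=0xB bytes_emitted=0
After char 1 ('M'=12): chars_in_quartet=2 acc=0x2CC bytes_emitted=0
After char 2 ('B'=1): chars_in_quartet=3 acc=0xB301 bytes_emitted=0
After char 3 ('N'=13): chars_in_quartet=4 acc=0x2CC04D -> emit 2C C0 4D, reset; bytes_emitted=3
After char 4 ('t'=45): chars_in_quartet=1 acc=0x2D bytes_emitted=3
After char 5 ('E'=4): chars_in_quartet=2 acc=0xB44 bytes_emitted=3
After char 6 ('H'=7): chars_in_quartet=3 acc=0x2D107 bytes_emitted=3
After char 7 ('+'=62): chars_in_quartet=4 acc=0xB441FE -> emit B4 41 FE, reset; bytes_emitted=6
After char 8 ('/'=63): chars_in_quartet=1 acc=0x3F bytes_emitted=6
After char 9 ('C'=2): chars_in_quartet=2 acc=0xFC2 bytes_emitted=6
After char 10 ('s'=44): chars_in_quartet=3 acc=0x3F0AC bytes_emitted=6
After char 11 ('2'=54): chars_in_quartet=4 acc=0xFC2B36 -> emit FC 2B 36, reset; bytes_emitted=9

Answer: 2C C0 4D B4 41 FE FC 2B 36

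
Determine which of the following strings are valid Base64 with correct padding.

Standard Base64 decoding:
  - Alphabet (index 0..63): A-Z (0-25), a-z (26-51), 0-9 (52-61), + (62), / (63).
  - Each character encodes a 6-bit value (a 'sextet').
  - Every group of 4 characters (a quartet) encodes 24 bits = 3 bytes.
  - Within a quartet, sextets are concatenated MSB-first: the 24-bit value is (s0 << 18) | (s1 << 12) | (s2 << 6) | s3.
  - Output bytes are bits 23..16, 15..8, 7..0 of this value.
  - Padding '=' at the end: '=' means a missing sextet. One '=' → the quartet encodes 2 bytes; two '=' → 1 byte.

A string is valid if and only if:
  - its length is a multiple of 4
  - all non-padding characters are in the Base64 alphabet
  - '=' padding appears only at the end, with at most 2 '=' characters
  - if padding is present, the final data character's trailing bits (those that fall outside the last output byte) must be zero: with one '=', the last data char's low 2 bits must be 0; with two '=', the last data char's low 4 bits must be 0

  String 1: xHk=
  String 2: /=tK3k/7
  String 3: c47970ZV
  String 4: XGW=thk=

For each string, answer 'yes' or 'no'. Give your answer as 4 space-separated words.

Answer: yes no yes no

Derivation:
String 1: 'xHk=' → valid
String 2: '/=tK3k/7' → invalid (bad char(s): ['=']; '=' in middle)
String 3: 'c47970ZV' → valid
String 4: 'XGW=thk=' → invalid (bad char(s): ['=']; '=' in middle)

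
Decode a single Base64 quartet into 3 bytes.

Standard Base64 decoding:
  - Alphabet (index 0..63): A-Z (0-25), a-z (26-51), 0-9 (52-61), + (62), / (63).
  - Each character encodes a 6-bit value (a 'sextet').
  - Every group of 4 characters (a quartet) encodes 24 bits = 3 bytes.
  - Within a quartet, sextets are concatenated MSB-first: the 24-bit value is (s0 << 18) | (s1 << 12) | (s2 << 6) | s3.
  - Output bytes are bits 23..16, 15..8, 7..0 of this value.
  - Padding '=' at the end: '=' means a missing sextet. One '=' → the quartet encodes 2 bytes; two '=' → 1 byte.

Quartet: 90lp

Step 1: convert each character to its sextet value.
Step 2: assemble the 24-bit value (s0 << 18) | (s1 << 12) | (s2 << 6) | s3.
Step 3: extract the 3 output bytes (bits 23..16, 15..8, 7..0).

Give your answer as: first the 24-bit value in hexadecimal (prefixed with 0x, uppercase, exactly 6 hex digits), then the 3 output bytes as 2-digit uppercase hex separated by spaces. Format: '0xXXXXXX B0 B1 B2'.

Answer: 0xF74969 F7 49 69

Derivation:
Sextets: 9=61, 0=52, l=37, p=41
24-bit: (61<<18) | (52<<12) | (37<<6) | 41
      = 0xF40000 | 0x034000 | 0x000940 | 0x000029
      = 0xF74969
Bytes: (v>>16)&0xFF=F7, (v>>8)&0xFF=49, v&0xFF=69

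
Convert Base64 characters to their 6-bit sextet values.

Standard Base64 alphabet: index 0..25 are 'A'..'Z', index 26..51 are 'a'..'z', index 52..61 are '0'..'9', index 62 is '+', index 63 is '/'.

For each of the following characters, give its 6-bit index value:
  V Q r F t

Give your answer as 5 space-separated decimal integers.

Answer: 21 16 43 5 45

Derivation:
'V': A..Z range, ord('V') − ord('A') = 21
'Q': A..Z range, ord('Q') − ord('A') = 16
'r': a..z range, 26 + ord('r') − ord('a') = 43
'F': A..Z range, ord('F') − ord('A') = 5
't': a..z range, 26 + ord('t') − ord('a') = 45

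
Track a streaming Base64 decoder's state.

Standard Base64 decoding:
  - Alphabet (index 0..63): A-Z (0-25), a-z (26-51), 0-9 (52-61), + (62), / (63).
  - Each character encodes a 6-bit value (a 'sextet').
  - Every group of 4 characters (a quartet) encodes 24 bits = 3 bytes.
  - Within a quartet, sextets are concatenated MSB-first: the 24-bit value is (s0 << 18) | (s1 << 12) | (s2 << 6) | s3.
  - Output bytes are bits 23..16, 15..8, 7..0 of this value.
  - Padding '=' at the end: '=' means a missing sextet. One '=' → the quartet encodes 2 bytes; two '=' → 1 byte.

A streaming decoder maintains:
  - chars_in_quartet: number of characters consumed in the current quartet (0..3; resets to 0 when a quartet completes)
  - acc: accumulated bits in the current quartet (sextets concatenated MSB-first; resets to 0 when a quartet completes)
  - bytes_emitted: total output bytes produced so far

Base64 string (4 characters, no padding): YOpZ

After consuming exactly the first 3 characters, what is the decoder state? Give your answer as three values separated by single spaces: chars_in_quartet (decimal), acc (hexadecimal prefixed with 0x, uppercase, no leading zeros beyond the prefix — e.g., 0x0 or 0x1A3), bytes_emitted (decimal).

Answer: 3 0x183A9 0

Derivation:
After char 0 ('Y'=24): chars_in_quartet=1 acc=0x18 bytes_emitted=0
After char 1 ('O'=14): chars_in_quartet=2 acc=0x60E bytes_emitted=0
After char 2 ('p'=41): chars_in_quartet=3 acc=0x183A9 bytes_emitted=0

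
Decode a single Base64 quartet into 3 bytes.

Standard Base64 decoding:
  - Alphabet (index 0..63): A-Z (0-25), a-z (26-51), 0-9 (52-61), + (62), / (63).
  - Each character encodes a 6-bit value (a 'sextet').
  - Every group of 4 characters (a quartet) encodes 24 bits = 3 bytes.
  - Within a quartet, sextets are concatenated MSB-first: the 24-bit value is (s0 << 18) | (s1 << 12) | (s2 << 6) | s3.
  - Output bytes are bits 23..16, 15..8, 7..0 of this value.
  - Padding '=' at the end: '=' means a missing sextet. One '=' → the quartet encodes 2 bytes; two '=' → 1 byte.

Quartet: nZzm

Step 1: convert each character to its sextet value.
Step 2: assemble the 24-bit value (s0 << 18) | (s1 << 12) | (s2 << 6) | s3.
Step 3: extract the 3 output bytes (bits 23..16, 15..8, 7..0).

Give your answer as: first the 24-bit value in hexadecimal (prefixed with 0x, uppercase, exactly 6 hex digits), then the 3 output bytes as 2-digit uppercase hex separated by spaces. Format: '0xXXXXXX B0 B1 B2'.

Sextets: n=39, Z=25, z=51, m=38
24-bit: (39<<18) | (25<<12) | (51<<6) | 38
      = 0x9C0000 | 0x019000 | 0x000CC0 | 0x000026
      = 0x9D9CE6
Bytes: (v>>16)&0xFF=9D, (v>>8)&0xFF=9C, v&0xFF=E6

Answer: 0x9D9CE6 9D 9C E6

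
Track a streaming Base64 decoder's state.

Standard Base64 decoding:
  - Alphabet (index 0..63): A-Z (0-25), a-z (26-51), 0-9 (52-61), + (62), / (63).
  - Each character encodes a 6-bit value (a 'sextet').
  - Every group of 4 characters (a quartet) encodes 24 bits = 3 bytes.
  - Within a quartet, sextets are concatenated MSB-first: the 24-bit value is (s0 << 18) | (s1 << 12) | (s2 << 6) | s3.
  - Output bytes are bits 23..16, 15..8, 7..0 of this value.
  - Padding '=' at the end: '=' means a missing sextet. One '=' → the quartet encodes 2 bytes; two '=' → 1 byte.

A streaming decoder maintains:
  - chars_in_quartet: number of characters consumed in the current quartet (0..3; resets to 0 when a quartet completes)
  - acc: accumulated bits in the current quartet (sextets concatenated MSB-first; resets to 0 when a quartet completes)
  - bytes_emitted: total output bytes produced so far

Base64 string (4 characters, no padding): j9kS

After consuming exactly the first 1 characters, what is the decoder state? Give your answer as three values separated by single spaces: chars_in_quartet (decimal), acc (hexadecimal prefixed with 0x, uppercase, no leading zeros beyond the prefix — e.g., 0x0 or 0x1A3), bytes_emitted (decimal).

Answer: 1 0x23 0

Derivation:
After char 0 ('j'=35): chars_in_quartet=1 acc=0x23 bytes_emitted=0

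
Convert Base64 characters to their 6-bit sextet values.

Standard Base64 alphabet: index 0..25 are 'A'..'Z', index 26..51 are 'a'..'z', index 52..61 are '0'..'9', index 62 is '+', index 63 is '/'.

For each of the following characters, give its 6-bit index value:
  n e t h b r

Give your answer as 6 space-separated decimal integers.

'n': a..z range, 26 + ord('n') − ord('a') = 39
'e': a..z range, 26 + ord('e') − ord('a') = 30
't': a..z range, 26 + ord('t') − ord('a') = 45
'h': a..z range, 26 + ord('h') − ord('a') = 33
'b': a..z range, 26 + ord('b') − ord('a') = 27
'r': a..z range, 26 + ord('r') − ord('a') = 43

Answer: 39 30 45 33 27 43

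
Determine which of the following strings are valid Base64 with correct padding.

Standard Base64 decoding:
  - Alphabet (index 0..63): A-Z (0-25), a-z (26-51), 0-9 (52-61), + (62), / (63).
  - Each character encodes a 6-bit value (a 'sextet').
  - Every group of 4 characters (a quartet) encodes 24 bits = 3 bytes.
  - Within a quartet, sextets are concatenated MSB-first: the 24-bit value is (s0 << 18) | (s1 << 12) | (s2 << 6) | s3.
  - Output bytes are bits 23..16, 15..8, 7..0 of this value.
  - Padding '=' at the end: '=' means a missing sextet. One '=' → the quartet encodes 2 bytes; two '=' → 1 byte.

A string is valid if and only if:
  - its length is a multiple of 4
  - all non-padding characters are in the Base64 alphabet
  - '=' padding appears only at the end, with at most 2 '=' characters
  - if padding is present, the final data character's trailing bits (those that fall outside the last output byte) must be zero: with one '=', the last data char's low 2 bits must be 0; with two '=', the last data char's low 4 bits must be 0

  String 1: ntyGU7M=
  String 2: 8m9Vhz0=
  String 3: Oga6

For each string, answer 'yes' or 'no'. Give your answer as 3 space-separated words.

Answer: yes yes yes

Derivation:
String 1: 'ntyGU7M=' → valid
String 2: '8m9Vhz0=' → valid
String 3: 'Oga6' → valid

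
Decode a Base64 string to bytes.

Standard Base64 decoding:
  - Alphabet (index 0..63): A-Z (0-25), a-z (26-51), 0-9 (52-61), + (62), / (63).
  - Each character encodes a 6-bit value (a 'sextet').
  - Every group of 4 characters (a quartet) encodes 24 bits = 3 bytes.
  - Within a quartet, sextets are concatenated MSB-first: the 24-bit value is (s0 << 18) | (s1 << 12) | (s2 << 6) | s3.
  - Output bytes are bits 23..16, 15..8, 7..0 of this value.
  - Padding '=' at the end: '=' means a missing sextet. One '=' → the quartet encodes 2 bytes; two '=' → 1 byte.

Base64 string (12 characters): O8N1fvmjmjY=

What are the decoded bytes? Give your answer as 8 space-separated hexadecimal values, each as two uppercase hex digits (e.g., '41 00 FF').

After char 0 ('O'=14): chars_in_quartet=1 acc=0xE bytes_emitted=0
After char 1 ('8'=60): chars_in_quartet=2 acc=0x3BC bytes_emitted=0
After char 2 ('N'=13): chars_in_quartet=3 acc=0xEF0D bytes_emitted=0
After char 3 ('1'=53): chars_in_quartet=4 acc=0x3BC375 -> emit 3B C3 75, reset; bytes_emitted=3
After char 4 ('f'=31): chars_in_quartet=1 acc=0x1F bytes_emitted=3
After char 5 ('v'=47): chars_in_quartet=2 acc=0x7EF bytes_emitted=3
After char 6 ('m'=38): chars_in_quartet=3 acc=0x1FBE6 bytes_emitted=3
After char 7 ('j'=35): chars_in_quartet=4 acc=0x7EF9A3 -> emit 7E F9 A3, reset; bytes_emitted=6
After char 8 ('m'=38): chars_in_quartet=1 acc=0x26 bytes_emitted=6
After char 9 ('j'=35): chars_in_quartet=2 acc=0x9A3 bytes_emitted=6
After char 10 ('Y'=24): chars_in_quartet=3 acc=0x268D8 bytes_emitted=6
Padding '=': partial quartet acc=0x268D8 -> emit 9A 36; bytes_emitted=8

Answer: 3B C3 75 7E F9 A3 9A 36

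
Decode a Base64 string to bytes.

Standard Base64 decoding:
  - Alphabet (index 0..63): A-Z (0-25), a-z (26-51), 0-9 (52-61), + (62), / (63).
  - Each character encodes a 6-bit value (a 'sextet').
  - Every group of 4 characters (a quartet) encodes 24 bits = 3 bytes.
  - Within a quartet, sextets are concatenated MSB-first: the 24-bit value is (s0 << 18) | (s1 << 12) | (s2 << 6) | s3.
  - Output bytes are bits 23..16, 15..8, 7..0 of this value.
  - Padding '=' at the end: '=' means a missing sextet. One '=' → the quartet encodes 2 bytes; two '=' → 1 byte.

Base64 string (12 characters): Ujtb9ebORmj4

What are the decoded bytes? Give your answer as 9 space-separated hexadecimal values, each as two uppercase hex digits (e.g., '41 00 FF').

Answer: 52 3B 5B F5 E6 CE 46 68 F8

Derivation:
After char 0 ('U'=20): chars_in_quartet=1 acc=0x14 bytes_emitted=0
After char 1 ('j'=35): chars_in_quartet=2 acc=0x523 bytes_emitted=0
After char 2 ('t'=45): chars_in_quartet=3 acc=0x148ED bytes_emitted=0
After char 3 ('b'=27): chars_in_quartet=4 acc=0x523B5B -> emit 52 3B 5B, reset; bytes_emitted=3
After char 4 ('9'=61): chars_in_quartet=1 acc=0x3D bytes_emitted=3
After char 5 ('e'=30): chars_in_quartet=2 acc=0xF5E bytes_emitted=3
After char 6 ('b'=27): chars_in_quartet=3 acc=0x3D79B bytes_emitted=3
After char 7 ('O'=14): chars_in_quartet=4 acc=0xF5E6CE -> emit F5 E6 CE, reset; bytes_emitted=6
After char 8 ('R'=17): chars_in_quartet=1 acc=0x11 bytes_emitted=6
After char 9 ('m'=38): chars_in_quartet=2 acc=0x466 bytes_emitted=6
After char 10 ('j'=35): chars_in_quartet=3 acc=0x119A3 bytes_emitted=6
After char 11 ('4'=56): chars_in_quartet=4 acc=0x4668F8 -> emit 46 68 F8, reset; bytes_emitted=9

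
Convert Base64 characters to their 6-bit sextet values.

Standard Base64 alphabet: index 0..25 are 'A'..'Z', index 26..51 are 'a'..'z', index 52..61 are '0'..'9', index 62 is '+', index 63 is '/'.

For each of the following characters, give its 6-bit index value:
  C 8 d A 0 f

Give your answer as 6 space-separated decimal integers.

Answer: 2 60 29 0 52 31

Derivation:
'C': A..Z range, ord('C') − ord('A') = 2
'8': 0..9 range, 52 + ord('8') − ord('0') = 60
'd': a..z range, 26 + ord('d') − ord('a') = 29
'A': A..Z range, ord('A') − ord('A') = 0
'0': 0..9 range, 52 + ord('0') − ord('0') = 52
'f': a..z range, 26 + ord('f') − ord('a') = 31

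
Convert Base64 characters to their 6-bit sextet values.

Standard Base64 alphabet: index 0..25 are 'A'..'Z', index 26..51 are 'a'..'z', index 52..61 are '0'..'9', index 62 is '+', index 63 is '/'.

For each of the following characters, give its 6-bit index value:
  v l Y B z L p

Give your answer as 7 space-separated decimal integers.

'v': a..z range, 26 + ord('v') − ord('a') = 47
'l': a..z range, 26 + ord('l') − ord('a') = 37
'Y': A..Z range, ord('Y') − ord('A') = 24
'B': A..Z range, ord('B') − ord('A') = 1
'z': a..z range, 26 + ord('z') − ord('a') = 51
'L': A..Z range, ord('L') − ord('A') = 11
'p': a..z range, 26 + ord('p') − ord('a') = 41

Answer: 47 37 24 1 51 11 41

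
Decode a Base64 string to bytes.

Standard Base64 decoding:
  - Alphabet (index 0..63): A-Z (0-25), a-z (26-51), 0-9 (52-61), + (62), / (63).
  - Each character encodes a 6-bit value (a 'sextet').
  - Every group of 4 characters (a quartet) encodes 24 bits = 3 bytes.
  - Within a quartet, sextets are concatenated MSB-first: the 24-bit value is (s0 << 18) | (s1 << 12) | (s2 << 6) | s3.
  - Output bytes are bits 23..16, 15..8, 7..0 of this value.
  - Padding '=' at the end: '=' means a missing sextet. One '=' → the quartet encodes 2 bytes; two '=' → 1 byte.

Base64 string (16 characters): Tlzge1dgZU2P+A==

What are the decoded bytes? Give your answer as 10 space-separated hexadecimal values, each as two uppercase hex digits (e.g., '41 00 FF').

Answer: 4E 5C E0 7B 57 60 65 4D 8F F8

Derivation:
After char 0 ('T'=19): chars_in_quartet=1 acc=0x13 bytes_emitted=0
After char 1 ('l'=37): chars_in_quartet=2 acc=0x4E5 bytes_emitted=0
After char 2 ('z'=51): chars_in_quartet=3 acc=0x13973 bytes_emitted=0
After char 3 ('g'=32): chars_in_quartet=4 acc=0x4E5CE0 -> emit 4E 5C E0, reset; bytes_emitted=3
After char 4 ('e'=30): chars_in_quartet=1 acc=0x1E bytes_emitted=3
After char 5 ('1'=53): chars_in_quartet=2 acc=0x7B5 bytes_emitted=3
After char 6 ('d'=29): chars_in_quartet=3 acc=0x1ED5D bytes_emitted=3
After char 7 ('g'=32): chars_in_quartet=4 acc=0x7B5760 -> emit 7B 57 60, reset; bytes_emitted=6
After char 8 ('Z'=25): chars_in_quartet=1 acc=0x19 bytes_emitted=6
After char 9 ('U'=20): chars_in_quartet=2 acc=0x654 bytes_emitted=6
After char 10 ('2'=54): chars_in_quartet=3 acc=0x19536 bytes_emitted=6
After char 11 ('P'=15): chars_in_quartet=4 acc=0x654D8F -> emit 65 4D 8F, reset; bytes_emitted=9
After char 12 ('+'=62): chars_in_quartet=1 acc=0x3E bytes_emitted=9
After char 13 ('A'=0): chars_in_quartet=2 acc=0xF80 bytes_emitted=9
Padding '==': partial quartet acc=0xF80 -> emit F8; bytes_emitted=10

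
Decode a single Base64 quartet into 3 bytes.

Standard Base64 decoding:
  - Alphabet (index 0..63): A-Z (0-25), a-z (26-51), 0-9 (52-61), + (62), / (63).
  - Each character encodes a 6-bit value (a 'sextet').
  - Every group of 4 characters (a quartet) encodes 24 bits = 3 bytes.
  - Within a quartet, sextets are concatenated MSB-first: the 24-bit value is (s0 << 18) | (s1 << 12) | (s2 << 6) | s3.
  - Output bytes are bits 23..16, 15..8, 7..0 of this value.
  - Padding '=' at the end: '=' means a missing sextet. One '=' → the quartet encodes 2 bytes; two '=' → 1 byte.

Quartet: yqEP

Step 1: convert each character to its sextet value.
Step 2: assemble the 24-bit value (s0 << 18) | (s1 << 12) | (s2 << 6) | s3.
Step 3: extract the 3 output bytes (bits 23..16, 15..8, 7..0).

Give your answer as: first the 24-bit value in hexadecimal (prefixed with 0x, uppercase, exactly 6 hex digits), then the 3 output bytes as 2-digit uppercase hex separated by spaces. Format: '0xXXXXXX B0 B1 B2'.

Answer: 0xCAA10F CA A1 0F

Derivation:
Sextets: y=50, q=42, E=4, P=15
24-bit: (50<<18) | (42<<12) | (4<<6) | 15
      = 0xC80000 | 0x02A000 | 0x000100 | 0x00000F
      = 0xCAA10F
Bytes: (v>>16)&0xFF=CA, (v>>8)&0xFF=A1, v&0xFF=0F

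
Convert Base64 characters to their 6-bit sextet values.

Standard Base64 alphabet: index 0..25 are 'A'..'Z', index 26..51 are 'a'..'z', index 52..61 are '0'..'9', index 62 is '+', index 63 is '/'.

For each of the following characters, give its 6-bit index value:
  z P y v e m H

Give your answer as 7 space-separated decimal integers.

'z': a..z range, 26 + ord('z') − ord('a') = 51
'P': A..Z range, ord('P') − ord('A') = 15
'y': a..z range, 26 + ord('y') − ord('a') = 50
'v': a..z range, 26 + ord('v') − ord('a') = 47
'e': a..z range, 26 + ord('e') − ord('a') = 30
'm': a..z range, 26 + ord('m') − ord('a') = 38
'H': A..Z range, ord('H') − ord('A') = 7

Answer: 51 15 50 47 30 38 7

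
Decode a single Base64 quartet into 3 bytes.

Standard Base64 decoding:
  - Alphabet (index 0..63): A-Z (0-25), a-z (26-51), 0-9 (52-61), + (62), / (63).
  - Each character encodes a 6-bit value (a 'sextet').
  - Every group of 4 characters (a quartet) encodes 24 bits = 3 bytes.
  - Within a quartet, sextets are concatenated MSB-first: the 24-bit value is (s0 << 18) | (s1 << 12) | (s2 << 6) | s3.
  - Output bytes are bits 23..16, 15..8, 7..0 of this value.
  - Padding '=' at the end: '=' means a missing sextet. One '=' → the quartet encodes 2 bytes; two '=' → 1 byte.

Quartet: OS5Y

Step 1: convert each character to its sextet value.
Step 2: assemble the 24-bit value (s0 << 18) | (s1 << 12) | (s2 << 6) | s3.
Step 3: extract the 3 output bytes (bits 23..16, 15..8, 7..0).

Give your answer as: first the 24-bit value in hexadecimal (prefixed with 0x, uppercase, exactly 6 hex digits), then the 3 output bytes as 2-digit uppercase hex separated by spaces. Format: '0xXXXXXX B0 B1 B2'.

Answer: 0x392E58 39 2E 58

Derivation:
Sextets: O=14, S=18, 5=57, Y=24
24-bit: (14<<18) | (18<<12) | (57<<6) | 24
      = 0x380000 | 0x012000 | 0x000E40 | 0x000018
      = 0x392E58
Bytes: (v>>16)&0xFF=39, (v>>8)&0xFF=2E, v&0xFF=58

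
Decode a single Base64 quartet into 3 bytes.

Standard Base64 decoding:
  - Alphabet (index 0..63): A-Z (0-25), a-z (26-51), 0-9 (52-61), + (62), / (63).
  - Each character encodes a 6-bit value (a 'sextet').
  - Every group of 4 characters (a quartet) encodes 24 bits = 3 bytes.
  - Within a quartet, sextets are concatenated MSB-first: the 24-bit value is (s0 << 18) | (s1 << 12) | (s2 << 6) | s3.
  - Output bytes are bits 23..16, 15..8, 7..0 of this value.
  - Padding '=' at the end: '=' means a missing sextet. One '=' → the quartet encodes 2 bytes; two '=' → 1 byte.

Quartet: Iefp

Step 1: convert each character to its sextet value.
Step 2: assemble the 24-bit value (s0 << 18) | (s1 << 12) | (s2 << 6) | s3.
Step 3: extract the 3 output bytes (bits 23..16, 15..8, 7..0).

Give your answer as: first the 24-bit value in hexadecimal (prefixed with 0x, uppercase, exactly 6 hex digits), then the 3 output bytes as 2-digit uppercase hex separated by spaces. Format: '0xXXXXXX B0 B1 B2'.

Answer: 0x21E7E9 21 E7 E9

Derivation:
Sextets: I=8, e=30, f=31, p=41
24-bit: (8<<18) | (30<<12) | (31<<6) | 41
      = 0x200000 | 0x01E000 | 0x0007C0 | 0x000029
      = 0x21E7E9
Bytes: (v>>16)&0xFF=21, (v>>8)&0xFF=E7, v&0xFF=E9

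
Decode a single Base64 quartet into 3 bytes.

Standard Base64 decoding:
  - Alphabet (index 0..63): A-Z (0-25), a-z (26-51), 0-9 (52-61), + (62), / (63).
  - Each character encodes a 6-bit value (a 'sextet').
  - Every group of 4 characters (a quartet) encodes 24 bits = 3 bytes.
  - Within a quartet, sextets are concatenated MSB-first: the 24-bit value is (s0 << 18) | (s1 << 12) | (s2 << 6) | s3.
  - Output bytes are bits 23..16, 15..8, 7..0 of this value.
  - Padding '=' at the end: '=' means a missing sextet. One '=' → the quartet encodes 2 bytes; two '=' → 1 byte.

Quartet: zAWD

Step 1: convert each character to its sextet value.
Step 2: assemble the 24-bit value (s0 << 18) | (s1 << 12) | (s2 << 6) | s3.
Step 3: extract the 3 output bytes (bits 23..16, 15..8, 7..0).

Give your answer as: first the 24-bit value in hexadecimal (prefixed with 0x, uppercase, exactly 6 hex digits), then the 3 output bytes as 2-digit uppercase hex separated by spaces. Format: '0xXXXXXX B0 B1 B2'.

Answer: 0xCC0583 CC 05 83

Derivation:
Sextets: z=51, A=0, W=22, D=3
24-bit: (51<<18) | (0<<12) | (22<<6) | 3
      = 0xCC0000 | 0x000000 | 0x000580 | 0x000003
      = 0xCC0583
Bytes: (v>>16)&0xFF=CC, (v>>8)&0xFF=05, v&0xFF=83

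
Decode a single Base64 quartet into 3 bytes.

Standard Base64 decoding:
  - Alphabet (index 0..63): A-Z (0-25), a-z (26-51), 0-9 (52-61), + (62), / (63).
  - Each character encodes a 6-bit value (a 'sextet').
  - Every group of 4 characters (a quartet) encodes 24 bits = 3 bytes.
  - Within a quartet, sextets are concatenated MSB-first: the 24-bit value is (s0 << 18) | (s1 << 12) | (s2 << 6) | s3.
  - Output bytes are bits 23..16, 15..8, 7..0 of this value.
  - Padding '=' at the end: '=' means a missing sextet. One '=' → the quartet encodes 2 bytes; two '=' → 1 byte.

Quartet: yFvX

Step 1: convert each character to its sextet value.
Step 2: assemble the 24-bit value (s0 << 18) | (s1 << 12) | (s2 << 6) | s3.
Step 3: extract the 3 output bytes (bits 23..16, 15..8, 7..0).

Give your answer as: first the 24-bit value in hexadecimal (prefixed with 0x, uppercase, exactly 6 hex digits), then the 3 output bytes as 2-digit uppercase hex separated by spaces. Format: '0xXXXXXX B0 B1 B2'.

Sextets: y=50, F=5, v=47, X=23
24-bit: (50<<18) | (5<<12) | (47<<6) | 23
      = 0xC80000 | 0x005000 | 0x000BC0 | 0x000017
      = 0xC85BD7
Bytes: (v>>16)&0xFF=C8, (v>>8)&0xFF=5B, v&0xFF=D7

Answer: 0xC85BD7 C8 5B D7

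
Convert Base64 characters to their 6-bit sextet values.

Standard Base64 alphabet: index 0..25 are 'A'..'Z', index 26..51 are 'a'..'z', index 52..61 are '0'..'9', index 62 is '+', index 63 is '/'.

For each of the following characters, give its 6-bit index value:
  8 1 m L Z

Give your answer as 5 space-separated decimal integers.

Answer: 60 53 38 11 25

Derivation:
'8': 0..9 range, 52 + ord('8') − ord('0') = 60
'1': 0..9 range, 52 + ord('1') − ord('0') = 53
'm': a..z range, 26 + ord('m') − ord('a') = 38
'L': A..Z range, ord('L') − ord('A') = 11
'Z': A..Z range, ord('Z') − ord('A') = 25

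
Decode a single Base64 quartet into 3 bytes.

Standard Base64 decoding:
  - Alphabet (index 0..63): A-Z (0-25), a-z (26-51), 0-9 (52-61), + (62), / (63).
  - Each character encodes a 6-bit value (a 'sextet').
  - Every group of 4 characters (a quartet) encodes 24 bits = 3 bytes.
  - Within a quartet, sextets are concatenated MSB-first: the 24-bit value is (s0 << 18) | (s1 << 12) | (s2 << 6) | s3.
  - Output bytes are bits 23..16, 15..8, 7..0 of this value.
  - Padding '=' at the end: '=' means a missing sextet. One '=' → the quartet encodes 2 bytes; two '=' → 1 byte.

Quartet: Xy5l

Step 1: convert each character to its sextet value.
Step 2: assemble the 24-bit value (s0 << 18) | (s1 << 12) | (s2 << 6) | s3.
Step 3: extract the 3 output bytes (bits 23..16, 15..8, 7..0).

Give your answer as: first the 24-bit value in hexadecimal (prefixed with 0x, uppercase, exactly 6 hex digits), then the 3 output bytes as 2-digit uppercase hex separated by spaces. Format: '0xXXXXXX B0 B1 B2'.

Answer: 0x5F2E65 5F 2E 65

Derivation:
Sextets: X=23, y=50, 5=57, l=37
24-bit: (23<<18) | (50<<12) | (57<<6) | 37
      = 0x5C0000 | 0x032000 | 0x000E40 | 0x000025
      = 0x5F2E65
Bytes: (v>>16)&0xFF=5F, (v>>8)&0xFF=2E, v&0xFF=65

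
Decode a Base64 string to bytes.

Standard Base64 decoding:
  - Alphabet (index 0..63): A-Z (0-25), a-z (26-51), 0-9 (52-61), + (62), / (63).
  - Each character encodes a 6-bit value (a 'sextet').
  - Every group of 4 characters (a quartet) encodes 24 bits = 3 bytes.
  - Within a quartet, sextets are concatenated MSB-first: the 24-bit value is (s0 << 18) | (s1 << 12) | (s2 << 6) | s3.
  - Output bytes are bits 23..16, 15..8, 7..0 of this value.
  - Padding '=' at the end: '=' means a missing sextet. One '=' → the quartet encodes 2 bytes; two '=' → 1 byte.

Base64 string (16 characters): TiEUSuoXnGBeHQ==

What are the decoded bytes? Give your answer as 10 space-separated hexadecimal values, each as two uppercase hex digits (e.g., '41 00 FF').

Answer: 4E 21 14 4A EA 17 9C 60 5E 1D

Derivation:
After char 0 ('T'=19): chars_in_quartet=1 acc=0x13 bytes_emitted=0
After char 1 ('i'=34): chars_in_quartet=2 acc=0x4E2 bytes_emitted=0
After char 2 ('E'=4): chars_in_quartet=3 acc=0x13884 bytes_emitted=0
After char 3 ('U'=20): chars_in_quartet=4 acc=0x4E2114 -> emit 4E 21 14, reset; bytes_emitted=3
After char 4 ('S'=18): chars_in_quartet=1 acc=0x12 bytes_emitted=3
After char 5 ('u'=46): chars_in_quartet=2 acc=0x4AE bytes_emitted=3
After char 6 ('o'=40): chars_in_quartet=3 acc=0x12BA8 bytes_emitted=3
After char 7 ('X'=23): chars_in_quartet=4 acc=0x4AEA17 -> emit 4A EA 17, reset; bytes_emitted=6
After char 8 ('n'=39): chars_in_quartet=1 acc=0x27 bytes_emitted=6
After char 9 ('G'=6): chars_in_quartet=2 acc=0x9C6 bytes_emitted=6
After char 10 ('B'=1): chars_in_quartet=3 acc=0x27181 bytes_emitted=6
After char 11 ('e'=30): chars_in_quartet=4 acc=0x9C605E -> emit 9C 60 5E, reset; bytes_emitted=9
After char 12 ('H'=7): chars_in_quartet=1 acc=0x7 bytes_emitted=9
After char 13 ('Q'=16): chars_in_quartet=2 acc=0x1D0 bytes_emitted=9
Padding '==': partial quartet acc=0x1D0 -> emit 1D; bytes_emitted=10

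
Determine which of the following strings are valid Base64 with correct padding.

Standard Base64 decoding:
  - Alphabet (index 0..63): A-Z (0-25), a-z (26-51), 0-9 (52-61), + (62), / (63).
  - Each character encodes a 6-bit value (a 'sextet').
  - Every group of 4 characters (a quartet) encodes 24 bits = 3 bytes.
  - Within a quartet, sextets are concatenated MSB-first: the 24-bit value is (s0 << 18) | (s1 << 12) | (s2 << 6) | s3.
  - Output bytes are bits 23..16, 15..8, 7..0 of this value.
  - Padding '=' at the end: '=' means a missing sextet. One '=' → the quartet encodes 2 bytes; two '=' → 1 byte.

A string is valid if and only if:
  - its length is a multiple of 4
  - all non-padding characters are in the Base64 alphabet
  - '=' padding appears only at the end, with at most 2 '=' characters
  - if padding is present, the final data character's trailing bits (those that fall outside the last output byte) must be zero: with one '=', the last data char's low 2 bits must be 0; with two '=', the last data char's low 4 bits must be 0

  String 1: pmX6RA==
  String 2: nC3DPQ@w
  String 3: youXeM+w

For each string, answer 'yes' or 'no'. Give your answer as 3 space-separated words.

Answer: yes no yes

Derivation:
String 1: 'pmX6RA==' → valid
String 2: 'nC3DPQ@w' → invalid (bad char(s): ['@'])
String 3: 'youXeM+w' → valid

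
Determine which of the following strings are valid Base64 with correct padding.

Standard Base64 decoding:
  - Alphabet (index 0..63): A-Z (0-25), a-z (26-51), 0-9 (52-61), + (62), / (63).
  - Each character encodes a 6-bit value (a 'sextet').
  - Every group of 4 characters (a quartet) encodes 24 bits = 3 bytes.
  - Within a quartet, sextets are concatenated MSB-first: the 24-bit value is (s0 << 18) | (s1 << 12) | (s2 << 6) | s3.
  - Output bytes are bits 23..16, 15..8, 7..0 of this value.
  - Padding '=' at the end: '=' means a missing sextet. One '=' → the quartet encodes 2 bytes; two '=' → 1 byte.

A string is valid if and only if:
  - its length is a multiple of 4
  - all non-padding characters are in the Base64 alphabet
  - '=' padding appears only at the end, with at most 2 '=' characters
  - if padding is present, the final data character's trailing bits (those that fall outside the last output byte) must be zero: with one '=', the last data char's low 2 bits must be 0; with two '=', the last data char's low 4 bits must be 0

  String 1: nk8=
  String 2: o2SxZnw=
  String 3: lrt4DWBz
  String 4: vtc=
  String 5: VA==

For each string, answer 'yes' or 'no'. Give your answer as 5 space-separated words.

String 1: 'nk8=' → valid
String 2: 'o2SxZnw=' → valid
String 3: 'lrt4DWBz' → valid
String 4: 'vtc=' → valid
String 5: 'VA==' → valid

Answer: yes yes yes yes yes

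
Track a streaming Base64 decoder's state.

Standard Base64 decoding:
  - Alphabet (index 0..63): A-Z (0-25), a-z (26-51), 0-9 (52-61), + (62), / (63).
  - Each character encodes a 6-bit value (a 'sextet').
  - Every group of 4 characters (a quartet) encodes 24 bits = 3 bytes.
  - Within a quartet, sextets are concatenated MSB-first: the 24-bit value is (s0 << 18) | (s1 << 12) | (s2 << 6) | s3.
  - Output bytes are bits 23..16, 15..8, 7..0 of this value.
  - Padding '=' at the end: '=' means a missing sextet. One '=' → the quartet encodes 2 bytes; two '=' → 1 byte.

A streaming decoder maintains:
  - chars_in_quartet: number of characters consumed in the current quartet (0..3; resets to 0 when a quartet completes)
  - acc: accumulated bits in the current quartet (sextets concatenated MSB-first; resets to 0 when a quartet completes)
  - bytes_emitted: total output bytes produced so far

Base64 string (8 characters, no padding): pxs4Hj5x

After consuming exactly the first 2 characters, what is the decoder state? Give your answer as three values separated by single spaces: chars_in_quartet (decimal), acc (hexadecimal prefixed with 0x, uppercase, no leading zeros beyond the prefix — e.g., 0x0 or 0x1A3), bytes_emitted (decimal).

After char 0 ('p'=41): chars_in_quartet=1 acc=0x29 bytes_emitted=0
After char 1 ('x'=49): chars_in_quartet=2 acc=0xA71 bytes_emitted=0

Answer: 2 0xA71 0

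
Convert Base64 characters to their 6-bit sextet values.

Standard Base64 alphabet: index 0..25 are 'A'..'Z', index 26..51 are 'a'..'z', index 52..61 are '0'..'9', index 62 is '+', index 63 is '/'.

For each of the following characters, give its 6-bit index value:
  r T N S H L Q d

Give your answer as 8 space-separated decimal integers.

'r': a..z range, 26 + ord('r') − ord('a') = 43
'T': A..Z range, ord('T') − ord('A') = 19
'N': A..Z range, ord('N') − ord('A') = 13
'S': A..Z range, ord('S') − ord('A') = 18
'H': A..Z range, ord('H') − ord('A') = 7
'L': A..Z range, ord('L') − ord('A') = 11
'Q': A..Z range, ord('Q') − ord('A') = 16
'd': a..z range, 26 + ord('d') − ord('a') = 29

Answer: 43 19 13 18 7 11 16 29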